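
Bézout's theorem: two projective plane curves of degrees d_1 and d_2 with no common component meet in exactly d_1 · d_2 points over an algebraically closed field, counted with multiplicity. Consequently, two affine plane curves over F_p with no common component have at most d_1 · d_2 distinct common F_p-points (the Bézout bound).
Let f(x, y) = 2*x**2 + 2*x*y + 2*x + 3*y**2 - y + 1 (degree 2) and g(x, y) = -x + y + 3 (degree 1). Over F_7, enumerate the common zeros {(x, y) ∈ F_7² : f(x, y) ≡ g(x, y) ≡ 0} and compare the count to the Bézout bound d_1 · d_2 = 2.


Common zeros: {(5, 2)}; count = 1; Bézout bound = 2.

deg(f) = 2, deg(g) = 1, so Bézout bound = 2.
Scan x ∈ F_7. For each x, list the y ∈ F_7 with f(x, y) ≡ 0 and those with g(x, y) ≡ 0 (mod 7); the common zeros in that column are the intersection.
  x = 0: f ≡ 0 at y ∈ ∅; g ≡ 0 at y ∈ {4}; common: ∅.
  x = 1: f ≡ 0 at y ∈ {3, 6}; g ≡ 0 at y ∈ {5}; common: ∅.
  x = 2: f ≡ 0 at y ∈ {3}; g ≡ 0 at y ∈ {6}; common: ∅.
  x = 3: f ≡ 0 at y ∈ ∅; g ≡ 0 at y ∈ {0}; common: ∅.
  x = 4: f ≡ 0 at y ∈ ∅; g ≡ 0 at y ∈ {1}; common: ∅.
  x = 5: f ≡ 0 at y ∈ {2}; g ≡ 0 at y ∈ {2}; common: {2}.
  x = 6: f ≡ 0 at y ∈ {2, 6}; g ≡ 0 at y ∈ {3}; common: ∅.
Collecting: common zeros = {(5, 2)}, so the count is 1.
Comparison with the Bézout bound: 1 ≤ 2 = deg(f)·deg(g), as expected for curves with no common component (the affine F_7-count falls short of the bound because intersections may lie at infinity, over extension fields, or carry multiplicity).


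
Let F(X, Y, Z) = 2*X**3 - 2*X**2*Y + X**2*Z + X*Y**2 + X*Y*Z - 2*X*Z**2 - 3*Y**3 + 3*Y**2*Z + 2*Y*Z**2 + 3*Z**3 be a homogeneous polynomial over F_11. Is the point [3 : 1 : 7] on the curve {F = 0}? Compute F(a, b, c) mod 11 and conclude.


F(3,1,7) ≡ 6 (mod 11); P is NOT on the curve.

Evaluate F(3, 1, 7) term-by-term (mod 11).
  2*X**3 ↦ 2·27·1·1 = 54
  -2*X**2*Y ↦ -2·9·1·1 = -18
  X**2*Z ↦ 1·9·1·7 = 63
  X*Y**2 ↦ 1·3·1·1 = 3
  X*Y*Z ↦ 1·3·1·7 = 21
  -2*X*Z**2 ↦ -2·3·1·49 = -294
  -3*Y**3 ↦ -3·1·1·1 = -3
  3*Y**2*Z ↦ 3·1·1·7 = 21
  2*Y*Z**2 ↦ 2·1·1·49 = 98
  3*Z**3 ↦ 3·1·1·343 = 1029
Sum: F(3, 1, 7) = (54) + (-18) + (63) + (3) + (21) + (-294) + (-3) + (21) + (98) + (1029) = 974.
Reducing mod 11: 974 ≡ 6 (mod 11).
Since F(a, b, c) ≡ 6 ≠ 0 (mod 11), P does NOT lie on the curve.


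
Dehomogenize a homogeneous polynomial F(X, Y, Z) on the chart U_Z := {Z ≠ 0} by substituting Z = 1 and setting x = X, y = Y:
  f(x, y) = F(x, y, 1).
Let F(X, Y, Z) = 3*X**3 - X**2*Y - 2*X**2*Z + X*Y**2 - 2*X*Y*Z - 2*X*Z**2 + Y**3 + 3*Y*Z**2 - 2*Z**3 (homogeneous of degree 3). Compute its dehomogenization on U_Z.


f(x, y) = 3*x**3 - x**2*y - 2*x**2 + x*y**2 - 2*x*y - 2*x + y**3 + 3*y - 2

On U_Z we set Z = 1. Each monomial c·X^i·Y^j·Z^k in F becomes c·x^i·y^j·1^k = c·x^i·y^j.
Substituting Z = 1: F(X, Y, 1) = 3*x**3 - x**2*y - 2*x**2 + x*y**2 - 2*x*y - 2*x + y**3 + 3*y - 2.
Note: deg(f) ≤ deg(F) = 3; strict inequality happens when F is divisible by Z (lost terms).


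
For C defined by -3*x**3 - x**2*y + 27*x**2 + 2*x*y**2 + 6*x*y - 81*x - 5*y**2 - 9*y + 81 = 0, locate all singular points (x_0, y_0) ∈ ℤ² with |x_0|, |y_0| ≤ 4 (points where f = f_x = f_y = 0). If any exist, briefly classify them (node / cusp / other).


Singular points: {(3, 0)}; classification: cusp.

Compute partial derivatives:
  f_x = -9*x**2 - 2*x*y + 54*x + 2*y**2 + 6*y - 81.
  f_y = -x**2 + 4*x*y + 6*x - 10*y - 9.
Scan x_0 ∈ {−4, ..., 4}. For each x_0, f_y(x_0, y) is a polynomial in y; find its integer roots y ∈ {−4, ..., 4}, then test f_x and f at those candidates.
  x = -4: f_y(-4, y) = -26*y - 49; no integer root y with |y| ≤ 4.
  x = -3: f_y(-3, y) = -22*y - 36; no integer root y with |y| ≤ 4.
  x = -2: f_y(-2, y) = -18*y - 25; no integer root y with |y| ≤ 4.
  x = -1: f_y(-1, y) = -14*y - 16; no integer root y with |y| ≤ 4.
  x = 0: f_y(0, y) = -10*y - 9; no integer root y with |y| ≤ 4.
  x = 1: f_y(1, y) = -6*y - 4; no integer root y with |y| ≤ 4.
  x = 2: f_y(2, y) = -2*y - 1; no integer root y with |y| ≤ 4.
  x = 3: f_y(3, y) = 2*y; vanishes at y ∈ {0}. (3, 0): f_x = 0, f = 0 — SINGULAR.
  x = 4: f_y(4, y) = 6*y - 1; no integer root y with |y| ≤ 4.
Only singular point on the grid: (3, 0).
Classify: substitute x = 3 + u, y = 0 + v and expand: f = -3*u**3 - u**2*v + 2*u*v**2 + v**2.
No constant or linear terms (consistent with a singular point). Quadratic part: v**2. Cubic part: -3*u**3 - u**2*v + 2*u*v**2.
The quadratic part v**2 is a perfect square, so there is a single (double) tangent line v = 0, i.e. y = 0. Restricting the cubic part to that line (v = 0) leaves -3*u**3 ≠ 0, so f is not divisible by v and the branch is v² ≈ 3*u**3 to lowest order — this is a cusp.
Classification: cusp.


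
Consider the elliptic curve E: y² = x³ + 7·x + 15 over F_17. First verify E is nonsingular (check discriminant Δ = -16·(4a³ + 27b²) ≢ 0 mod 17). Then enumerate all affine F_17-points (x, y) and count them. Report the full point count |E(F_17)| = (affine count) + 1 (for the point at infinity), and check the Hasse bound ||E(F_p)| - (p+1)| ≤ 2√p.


Affine points = {(0, 7), (0, 10), (6, 1), (6, 16), (7, 4), (7, 13), (9, 5), (9, 12), (12, 5), (12, 12), (13, 5), (13, 12), (14, 1), (14, 16)}; affine count = 14; |E(F_17)| = 15.

Discriminant check: Δ ∝ 4a³ + 27b² = 4·7³ + 27·15² = 4·343 + 27·225 ≡ 1 (mod 17). Nonzero ⇒ E is nonsingular.
For each x ∈ F_17, compute rhs = x³ + 7·x + 15 mod 17, then count y ∈ F_17 with y² ≡ rhs.
  x = 0: rhs = 15, matching y values: 7, 10 (2 points).
  x = 1: rhs = 6, matching y values: none (0 points).
  x = 2: rhs = 3, matching y values: none (0 points).
  x = 3: rhs = 12, matching y values: none (0 points).
  x = 4: rhs = 5, matching y values: none (0 points).
  x = 5: rhs = 5, matching y values: none (0 points).
  x = 6: rhs = 1, matching y values: 1, 16 (2 points).
  x = 7: rhs = 16, matching y values: 4, 13 (2 points).
  x = 8: rhs = 5, matching y values: none (0 points).
  x = 9: rhs = 8, matching y values: 5, 12 (2 points).
  x = 10: rhs = 14, matching y values: none (0 points).
  x = 11: rhs = 12, matching y values: none (0 points).
  x = 12: rhs = 8, matching y values: 5, 12 (2 points).
  x = 13: rhs = 8, matching y values: 5, 12 (2 points).
  x = 14: rhs = 1, matching y values: 1, 16 (2 points).
  x = 15: rhs = 10, matching y values: none (0 points).
  x = 16: rhs = 7, matching y values: none (0 points).
Total affine count: 14.
Full point count |E(F_17)| = 14 + 1 = 15.
Hasse bound: |15 − (17+1)| = |-3| = 3 ≤ 2√17 ≈ 8.2462 ✓.


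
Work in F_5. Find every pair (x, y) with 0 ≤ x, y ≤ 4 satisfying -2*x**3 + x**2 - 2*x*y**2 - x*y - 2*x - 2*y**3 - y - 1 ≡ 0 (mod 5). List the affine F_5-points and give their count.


Affine F_5-points: {(1, 1), (2, 2), (3, 2)}; count = 3.

For each of the 25 pairs (x, y) ∈ F_5², evaluate f(x, y) mod 5. Record the zeros.
  x = 0: [0↦4, 1↦1, 2↦1, 3↦2, 4↦2]  zeros at y ∈ ∅
  x = 1: [0↦1, 1↦0, 2↦3, 3↦3, 4↦3]  zeros at y ∈ {1}
  x = 2: [0↦3, 1↦4, 2↦0, 3↦4, 4↦4]  zeros at y ∈ {2}
  x = 3: [0↦3, 1↦1, 2↦0, 3↦3, 4↦3]  zeros at y ∈ {2}
  x = 4: [0↦4, 1↦4, 2↦1, 3↦3, 4↦3]  zeros at y ∈ ∅
Collecting zeros: affine points = {(1, 1), (2, 2), (3, 2)}.
Total count |C(F_5)_aff| = 3.


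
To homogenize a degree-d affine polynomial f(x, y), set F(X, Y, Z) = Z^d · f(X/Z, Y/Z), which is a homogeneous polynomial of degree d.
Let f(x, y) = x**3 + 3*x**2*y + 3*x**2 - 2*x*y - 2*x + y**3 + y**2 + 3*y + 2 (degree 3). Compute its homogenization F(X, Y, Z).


F(X, Y, Z) = X**3 + 3*X**2*Y + 3*X**2*Z - 2*X*Y*Z - 2*X*Z**2 + Y**3 + Y**2*Z + 3*Y*Z**2 + 2*Z**3

deg(f) = 3.
Substitute x = X/Z, y = Y/Z into f, then multiply by Z^3.
  monomial 1·x^3·y^0 ↦ 1·X^3·Y^0·Z^0.
  monomial 3·x^2·y^1 ↦ 3·X^2·Y^1·Z^0.
  monomial 3·x^2·y^0 ↦ 3·X^2·Y^0·Z^1.
  monomial -2·x^1·y^1 ↦ -2·X^1·Y^1·Z^1.
  monomial -2·x^1·y^0 ↦ -2·X^1·Y^0·Z^2.
  monomial 1·x^0·y^3 ↦ 1·X^0·Y^3·Z^0.
  monomial 1·x^0·y^2 ↦ 1·X^0·Y^2·Z^1.
  monomial 3·x^0·y^1 ↦ 3·X^0·Y^1·Z^2.
  monomial 2·x^0·y^0 ↦ 2·X^0·Y^0·Z^3.
Collecting: F(X, Y, Z) = X**3 + 3*X**2*Y + 3*X**2*Z - 2*X*Y*Z - 2*X*Z**2 + Y**3 + Y**2*Z + 3*Y*Z**2 + 2*Z**3.


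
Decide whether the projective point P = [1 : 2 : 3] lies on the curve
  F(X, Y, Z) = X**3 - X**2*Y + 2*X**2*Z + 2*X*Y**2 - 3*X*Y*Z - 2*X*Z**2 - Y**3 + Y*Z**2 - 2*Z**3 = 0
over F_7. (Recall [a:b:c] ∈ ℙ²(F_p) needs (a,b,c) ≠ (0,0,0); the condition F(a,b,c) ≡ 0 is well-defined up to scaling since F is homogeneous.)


F(1,2,3) ≡ 3 (mod 7); P is NOT on the curve.

Evaluate F(1, 2, 3) term-by-term (mod 7).
  X**3 ↦ 1·1·1·1 = 1
  -X**2*Y ↦ -1·1·2·1 = -2
  2*X**2*Z ↦ 2·1·1·3 = 6
  2*X*Y**2 ↦ 2·1·4·1 = 8
  -3*X*Y*Z ↦ -3·1·2·3 = -18
  -2*X*Z**2 ↦ -2·1·1·9 = -18
  -Y**3 ↦ -1·1·8·1 = -8
  Y*Z**2 ↦ 1·1·2·9 = 18
  -2*Z**3 ↦ -2·1·1·27 = -54
Sum: F(1, 2, 3) = (1) + (-2) + (6) + (8) + (-18) + (-18) + (-8) + (18) + (-54) = -67.
Reducing mod 7: -67 ≡ 3 (mod 7).
Since F(a, b, c) ≡ 3 ≠ 0 (mod 7), P does NOT lie on the curve.


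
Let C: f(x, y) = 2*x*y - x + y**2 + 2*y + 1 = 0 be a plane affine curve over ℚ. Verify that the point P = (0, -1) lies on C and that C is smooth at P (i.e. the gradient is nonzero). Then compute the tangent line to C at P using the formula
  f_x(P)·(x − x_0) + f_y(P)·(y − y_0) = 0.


Tangent line at P: -3*x = 0.

Step 1: f(0, -1) = 0, so P lies on C.
Step 2: partial derivatives
  f_x(x, y) = 2*y - 1, f_y(x, y) = 2*x + 2*y + 2.
  f_x(P) = -3, f_y(P) = 0 (gradient nonzero, so P is smooth).
Step 3: tangent line at P: -3·(x − 0) + 0·(y − -1) = 0.
Expanding: -3*x = 0.


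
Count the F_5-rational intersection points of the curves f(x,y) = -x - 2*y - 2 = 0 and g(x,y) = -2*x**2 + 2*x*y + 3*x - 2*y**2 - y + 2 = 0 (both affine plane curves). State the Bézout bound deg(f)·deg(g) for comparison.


Common zeros: ∅; count = 0; Bézout bound = 2.

deg(f) = 1, deg(g) = 2, so Bézout bound = 2.
Scan x ∈ F_5. For each x, list the y ∈ F_5 with f(x, y) ≡ 0 and those with g(x, y) ≡ 0 (mod 5); the common zeros in that column are the intersection.
  x = 0: f ≡ 0 at y ∈ {4}; g ≡ 0 at y ∈ ∅; common: ∅.
  x = 1: f ≡ 0 at y ∈ {1}; g ≡ 0 at y ∈ {4}; common: ∅.
  x = 2: f ≡ 0 at y ∈ {3}; g ≡ 0 at y ∈ {0, 4}; common: ∅.
  x = 3: f ≡ 0 at y ∈ {0}; g ≡ 0 at y ∈ {2, 3}; common: ∅.
  x = 4: f ≡ 0 at y ∈ {2}; g ≡ 0 at y ∈ {3}; common: ∅.
Collecting: common zeros = ∅, so the count is 0.
Comparison with the Bézout bound: 0 ≤ 2 = deg(f)·deg(g), as expected for curves with no common component (the affine F_5-count falls short of the bound because intersections may lie at infinity, over extension fields, or carry multiplicity).


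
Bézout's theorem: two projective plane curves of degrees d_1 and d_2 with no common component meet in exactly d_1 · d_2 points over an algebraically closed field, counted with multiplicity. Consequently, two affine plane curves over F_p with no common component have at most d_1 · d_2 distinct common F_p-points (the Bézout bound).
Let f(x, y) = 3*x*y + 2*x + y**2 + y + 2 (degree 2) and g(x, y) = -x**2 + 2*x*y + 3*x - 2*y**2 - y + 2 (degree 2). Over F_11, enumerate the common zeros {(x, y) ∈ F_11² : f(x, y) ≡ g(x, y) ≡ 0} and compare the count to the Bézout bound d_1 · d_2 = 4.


Common zeros: {(9, 8)}; count = 1; Bézout bound = 4.

deg(f) = 2, deg(g) = 2, so Bézout bound = 4.
Scan x ∈ F_11. For each x, list the y ∈ F_11 with f(x, y) ≡ 0 and those with g(x, y) ≡ 0 (mod 11); the common zeros in that column are the intersection.
  x = 0: f ≡ 0 at y ∈ {4, 6}; g ≡ 0 at y ∈ ∅; common: ∅.
  x = 1: f ≡ 0 at y ∈ {9}; g ≡ 0 at y ∈ {3}; common: ∅.
  x = 2: f ≡ 0 at y ∈ {5, 10}; g ≡ 0 at y ∈ ∅; common: ∅.
  x = 3: f ≡ 0 at y ∈ ∅; g ≡ 0 at y ∈ ∅; common: ∅.
  x = 4: f ≡ 0 at y ∈ ∅; g ≡ 0 at y ∈ {10}; common: ∅.
  x = 5: f ≡ 0 at y ∈ ∅; g ≡ 0 at y ∈ ∅; common: ∅.
  x = 6: f ≡ 0 at y ∈ ∅; g ≡ 0 at y ∈ {5, 6}; common: ∅.
  x = 7: f ≡ 0 at y ∈ ∅; g ≡ 0 at y ∈ {5, 7}; common: ∅.
  x = 8: f ≡ 0 at y ∈ {1, 7}; g ≡ 0 at y ∈ {3, 10}; common: ∅.
  x = 9: f ≡ 0 at y ∈ {8}; g ≡ 0 at y ∈ {6, 8}; common: {8}.
  x = 10: f ≡ 0 at y ∈ {0, 2}; g ≡ 0 at y ∈ {7, 8}; common: ∅.
Collecting: common zeros = {(9, 8)}, so the count is 1.
Comparison with the Bézout bound: 1 ≤ 4 = deg(f)·deg(g), as expected for curves with no common component (the affine F_11-count falls short of the bound because intersections may lie at infinity, over extension fields, or carry multiplicity).


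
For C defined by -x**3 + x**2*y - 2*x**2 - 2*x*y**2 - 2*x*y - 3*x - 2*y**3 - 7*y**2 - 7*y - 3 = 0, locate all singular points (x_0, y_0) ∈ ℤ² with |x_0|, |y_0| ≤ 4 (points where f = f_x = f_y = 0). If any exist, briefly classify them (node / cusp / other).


Singular points: {(-1, -1)}; classification: cusp.

Compute partial derivatives:
  f_x = -3*x**2 + 2*x*y - 4*x - 2*y**2 - 2*y - 3.
  f_y = x**2 - 4*x*y - 2*x - 6*y**2 - 14*y - 7.
Scan x_0 ∈ {−4, ..., 4}. For each x_0, f_y(x_0, y) is a polynomial in y; find its integer roots y ∈ {−4, ..., 4}, then test f_x and f at those candidates.
  x = -4: f_y(-4, y) = -6*y**2 + 2*y + 17; no integer root y with |y| ≤ 4.
  x = -3: f_y(-3, y) = -6*y**2 - 2*y + 8; vanishes at y ∈ {1}. (-3, 1): f_x = -28 ≠ 0.
  x = -2: f_y(-2, y) = -6*y**2 - 6*y + 1; no integer root y with |y| ≤ 4.
  x = -1: f_y(-1, y) = -6*y**2 - 10*y - 4; vanishes at y ∈ {-1}. (-1, -1): f_x = 0, f = 0 — SINGULAR.
  x = 0: f_y(0, y) = -6*y**2 - 14*y - 7; no integer root y with |y| ≤ 4.
  x = 1: f_y(1, y) = -6*y**2 - 18*y - 8; no integer root y with |y| ≤ 4.
  x = 2: f_y(2, y) = -6*y**2 - 22*y - 7; no integer root y with |y| ≤ 4.
  x = 3: f_y(3, y) = -6*y**2 - 26*y - 4; no integer root y with |y| ≤ 4.
  x = 4: f_y(4, y) = -6*y**2 - 30*y + 1; no integer root y with |y| ≤ 4.
Only singular point on the grid: (-1, -1).
Classify: substitute x = -1 + u, y = -1 + v and expand: f = -u**3 + u**2*v - 2*u*v**2 - 2*v**3 + v**2.
No constant or linear terms (consistent with a singular point). Quadratic part: v**2. Cubic part: -u**3 + u**2*v - 2*u*v**2 - 2*v**3.
The quadratic part v**2 is a perfect square, so there is a single (double) tangent line v = 0, i.e. y = -1. Restricting the cubic part to that line (v = 0) leaves -u**3 ≠ 0, so f is not divisible by v and the branch is v² ≈ u**3 to lowest order — this is a cusp.
Classification: cusp.


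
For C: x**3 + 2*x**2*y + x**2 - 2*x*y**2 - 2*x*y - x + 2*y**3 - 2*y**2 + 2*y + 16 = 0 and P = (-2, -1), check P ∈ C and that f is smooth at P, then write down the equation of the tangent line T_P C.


Tangent line at P: 15*x + 16*y + 46 = 0.

Step 1: f(-2, -1) = 0, so P lies on C.
Step 2: partial derivatives
  f_x(x, y) = 3*x**2 + 4*x*y + 2*x - 2*y**2 - 2*y - 1, f_y(x, y) = 2*x**2 - 4*x*y - 2*x + 6*y**2 - 4*y + 2.
  f_x(P) = 15, f_y(P) = 16 (gradient nonzero, so P is smooth).
Step 3: tangent line at P: 15·(x − -2) + 16·(y − -1) = 0.
Expanding: 15*x + 16*y + 46 = 0.


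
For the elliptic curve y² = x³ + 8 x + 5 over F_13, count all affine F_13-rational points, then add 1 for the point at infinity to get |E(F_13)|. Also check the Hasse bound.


Affine points = {(1, 1), (1, 12), (2, 4), (2, 9), (3, 2), (3, 11), (4, 6), (4, 7), (5, 1), (5, 12), (6, 3), (6, 10), (7, 1), (7, 12), (8, 3), (8, 10), (9, 0), (12, 3), (12, 10)}; affine count = 19; |E(F_13)| = 20.

Discriminant check: Δ ∝ 4a³ + 27b² = 4·8³ + 27·5² = 4·512 + 27·25 ≡ 6 (mod 13). Nonzero ⇒ E is nonsingular.
For each x ∈ F_13, compute rhs = x³ + 8·x + 5 mod 13, then count y ∈ F_13 with y² ≡ rhs.
  x = 0: rhs = 5, matching y values: none (0 points).
  x = 1: rhs = 1, matching y values: 1, 12 (2 points).
  x = 2: rhs = 3, matching y values: 4, 9 (2 points).
  x = 3: rhs = 4, matching y values: 2, 11 (2 points).
  x = 4: rhs = 10, matching y values: 6, 7 (2 points).
  x = 5: rhs = 1, matching y values: 1, 12 (2 points).
  x = 6: rhs = 9, matching y values: 3, 10 (2 points).
  x = 7: rhs = 1, matching y values: 1, 12 (2 points).
  x = 8: rhs = 9, matching y values: 3, 10 (2 points).
  x = 9: rhs = 0, matching y values: 0 (1 points).
  x = 10: rhs = 6, matching y values: none (0 points).
  x = 11: rhs = 7, matching y values: none (0 points).
  x = 12: rhs = 9, matching y values: 3, 10 (2 points).
Total affine count: 19.
Full point count |E(F_13)| = 19 + 1 = 20.
Hasse bound: |20 − (13+1)| = |6| = 6 ≤ 2√13 ≈ 7.2111 ✓.


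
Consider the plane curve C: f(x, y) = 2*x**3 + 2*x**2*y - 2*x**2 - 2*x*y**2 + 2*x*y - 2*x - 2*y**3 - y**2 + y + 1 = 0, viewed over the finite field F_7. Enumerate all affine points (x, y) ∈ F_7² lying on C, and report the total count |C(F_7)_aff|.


Affine F_7-points: {(1, 5), (1, 6), (4, 1), (4, 2), (4, 3)}; count = 5.

For each of the 49 pairs (x, y) ∈ F_7², evaluate f(x, y) mod 7. Record the zeros.
  x = 0: [0↦1, 1↦6, 2↦4, 3↦4, 4↦1, 5↦4, 6↦1]  zeros at y ∈ ∅
  x = 1: [0↦6, 1↦6, 2↦2, 3↦3, 4↦4, 5↦0, 6↦0]  zeros at y ∈ {5, 6}
  x = 2: [0↦5, 1↦4, 2↦2, 3↦1, 4↦3, 5↦3, 6↦3]  zeros at y ∈ ∅
  x = 3: [0↦3, 1↦5, 2↦2, 3↦3, 4↦3, 5↦4, 6↦1]  zeros at y ∈ ∅
  x = 4: [0↦5, 1↦0, 2↦0, 3↦0, 4↦2, 5↦1, 6↦6]  zeros at y ∈ {1, 2, 3}
  x = 5: [0↦2, 1↦1, 2↦1, 3↦4, 4↦5, 5↦6, 6↦2]  zeros at y ∈ ∅
  x = 6: [0↦6, 1↦6, 2↦3, 3↦6, 4↦3, 5↦3, 6↦1]  zeros at y ∈ ∅
Collecting zeros: affine points = {(1, 5), (1, 6), (4, 1), (4, 2), (4, 3)}.
Total count |C(F_7)_aff| = 5.


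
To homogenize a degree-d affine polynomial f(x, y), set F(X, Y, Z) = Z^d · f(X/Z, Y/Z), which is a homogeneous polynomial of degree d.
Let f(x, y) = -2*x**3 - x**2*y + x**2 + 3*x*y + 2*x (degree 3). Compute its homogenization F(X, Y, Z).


F(X, Y, Z) = -2*X**3 - X**2*Y + X**2*Z + 3*X*Y*Z + 2*X*Z**2

deg(f) = 3.
Substitute x = X/Z, y = Y/Z into f, then multiply by Z^3.
  monomial -2·x^3·y^0 ↦ -2·X^3·Y^0·Z^0.
  monomial -1·x^2·y^1 ↦ -1·X^2·Y^1·Z^0.
  monomial 1·x^2·y^0 ↦ 1·X^2·Y^0·Z^1.
  monomial 3·x^1·y^1 ↦ 3·X^1·Y^1·Z^1.
  monomial 2·x^1·y^0 ↦ 2·X^1·Y^0·Z^2.
Collecting: F(X, Y, Z) = -2*X**3 - X**2*Y + X**2*Z + 3*X*Y*Z + 2*X*Z**2.


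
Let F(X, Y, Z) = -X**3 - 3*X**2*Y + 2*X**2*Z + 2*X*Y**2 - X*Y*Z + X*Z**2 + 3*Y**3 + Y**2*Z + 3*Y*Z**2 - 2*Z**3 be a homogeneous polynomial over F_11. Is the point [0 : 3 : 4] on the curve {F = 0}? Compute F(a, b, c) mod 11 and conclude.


F(0,3,4) ≡ 1 (mod 11); P is NOT on the curve.

Evaluate F(0, 3, 4) term-by-term (mod 11).
  -X**3 ↦ -1·0·1·1 = 0
  -3*X**2*Y ↦ -3·0·3·1 = 0
  2*X**2*Z ↦ 2·0·1·4 = 0
  2*X*Y**2 ↦ 2·0·9·1 = 0
  -X*Y*Z ↦ -1·0·3·4 = 0
  X*Z**2 ↦ 1·0·1·16 = 0
  3*Y**3 ↦ 3·1·27·1 = 81
  Y**2*Z ↦ 1·1·9·4 = 36
  3*Y*Z**2 ↦ 3·1·3·16 = 144
  -2*Z**3 ↦ -2·1·1·64 = -128
Sum: F(0, 3, 4) = (0) + (0) + (0) + (0) + (0) + (0) + (81) + (36) + (144) + (-128) = 133.
Reducing mod 11: 133 ≡ 1 (mod 11).
Since F(a, b, c) ≡ 1 ≠ 0 (mod 11), P does NOT lie on the curve.


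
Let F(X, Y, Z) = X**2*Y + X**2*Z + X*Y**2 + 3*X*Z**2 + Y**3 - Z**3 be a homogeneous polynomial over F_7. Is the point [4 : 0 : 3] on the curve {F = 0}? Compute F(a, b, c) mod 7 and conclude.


F(4,0,3) ≡ 3 (mod 7); P is NOT on the curve.

Evaluate F(4, 0, 3) term-by-term (mod 7).
  X**2*Y ↦ 1·16·0·1 = 0
  X**2*Z ↦ 1·16·1·3 = 48
  X*Y**2 ↦ 1·4·0·1 = 0
  3*X*Z**2 ↦ 3·4·1·9 = 108
  Y**3 ↦ 1·1·0·1 = 0
  -Z**3 ↦ -1·1·1·27 = -27
Sum: F(4, 0, 3) = (0) + (48) + (0) + (108) + (0) + (-27) = 129.
Reducing mod 7: 129 ≡ 3 (mod 7).
Since F(a, b, c) ≡ 3 ≠ 0 (mod 7), P does NOT lie on the curve.


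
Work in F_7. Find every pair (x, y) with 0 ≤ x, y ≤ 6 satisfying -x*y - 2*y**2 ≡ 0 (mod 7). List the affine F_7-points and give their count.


Affine F_7-points: {(0, 0), (1, 0), (1, 3), (2, 0), (2, 6), (3, 0), (3, 2), (4, 0), (4, 5), (5, 0), (5, 1), (6, 0), (6, 4)}; count = 13.

For each of the 49 pairs (x, y) ∈ F_7², evaluate f(x, y) mod 7. Record the zeros.
  x = 0: [0↦0, 1↦5, 2↦6, 3↦3, 4↦3, 5↦6, 6↦5]  zeros at y ∈ {0}
  x = 1: [0↦0, 1↦4, 2↦4, 3↦0, 4↦6, 5↦1, 6↦6]  zeros at y ∈ {0, 3}
  x = 2: [0↦0, 1↦3, 2↦2, 3↦4, 4↦2, 5↦3, 6↦0]  zeros at y ∈ {0, 6}
  x = 3: [0↦0, 1↦2, 2↦0, 3↦1, 4↦5, 5↦5, 6↦1]  zeros at y ∈ {0, 2}
  x = 4: [0↦0, 1↦1, 2↦5, 3↦5, 4↦1, 5↦0, 6↦2]  zeros at y ∈ {0, 5}
  x = 5: [0↦0, 1↦0, 2↦3, 3↦2, 4↦4, 5↦2, 6↦3]  zeros at y ∈ {0, 1}
  x = 6: [0↦0, 1↦6, 2↦1, 3↦6, 4↦0, 5↦4, 6↦4]  zeros at y ∈ {0, 4}
Collecting zeros: affine points = {(0, 0), (1, 0), (1, 3), (2, 0), (2, 6), (3, 0), (3, 2), (4, 0), (4, 5), (5, 0), (5, 1), (6, 0), (6, 4)}.
Total count |C(F_7)_aff| = 13.


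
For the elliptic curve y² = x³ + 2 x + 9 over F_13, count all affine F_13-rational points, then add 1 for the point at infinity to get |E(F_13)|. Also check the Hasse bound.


Affine points = {(0, 3), (0, 10), (1, 5), (1, 8), (3, 4), (3, 9), (4, 4), (4, 9), (5, 1), (5, 12), (6, 4), (6, 9), (8, 2), (8, 11), (11, 6), (11, 7)}; affine count = 16; |E(F_13)| = 17.

Discriminant check: Δ ∝ 4a³ + 27b² = 4·2³ + 27·9² = 4·8 + 27·81 ≡ 9 (mod 13). Nonzero ⇒ E is nonsingular.
For each x ∈ F_13, compute rhs = x³ + 2·x + 9 mod 13, then count y ∈ F_13 with y² ≡ rhs.
  x = 0: rhs = 9, matching y values: 3, 10 (2 points).
  x = 1: rhs = 12, matching y values: 5, 8 (2 points).
  x = 2: rhs = 8, matching y values: none (0 points).
  x = 3: rhs = 3, matching y values: 4, 9 (2 points).
  x = 4: rhs = 3, matching y values: 4, 9 (2 points).
  x = 5: rhs = 1, matching y values: 1, 12 (2 points).
  x = 6: rhs = 3, matching y values: 4, 9 (2 points).
  x = 7: rhs = 2, matching y values: none (0 points).
  x = 8: rhs = 4, matching y values: 2, 11 (2 points).
  x = 9: rhs = 2, matching y values: none (0 points).
  x = 10: rhs = 2, matching y values: none (0 points).
  x = 11: rhs = 10, matching y values: 6, 7 (2 points).
  x = 12: rhs = 6, matching y values: none (0 points).
Total affine count: 16.
Full point count |E(F_13)| = 16 + 1 = 17.
Hasse bound: |17 − (13+1)| = |3| = 3 ≤ 2√13 ≈ 7.2111 ✓.


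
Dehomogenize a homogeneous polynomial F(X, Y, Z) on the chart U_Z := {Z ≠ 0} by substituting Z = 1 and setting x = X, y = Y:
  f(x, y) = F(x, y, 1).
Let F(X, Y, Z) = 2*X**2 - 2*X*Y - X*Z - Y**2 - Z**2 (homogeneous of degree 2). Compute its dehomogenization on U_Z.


f(x, y) = 2*x**2 - 2*x*y - x - y**2 - 1

On U_Z we set Z = 1. Each monomial c·X^i·Y^j·Z^k in F becomes c·x^i·y^j·1^k = c·x^i·y^j.
Substituting Z = 1: F(X, Y, 1) = 2*x**2 - 2*x*y - x - y**2 - 1.
Note: deg(f) ≤ deg(F) = 2; strict inequality happens when F is divisible by Z (lost terms).


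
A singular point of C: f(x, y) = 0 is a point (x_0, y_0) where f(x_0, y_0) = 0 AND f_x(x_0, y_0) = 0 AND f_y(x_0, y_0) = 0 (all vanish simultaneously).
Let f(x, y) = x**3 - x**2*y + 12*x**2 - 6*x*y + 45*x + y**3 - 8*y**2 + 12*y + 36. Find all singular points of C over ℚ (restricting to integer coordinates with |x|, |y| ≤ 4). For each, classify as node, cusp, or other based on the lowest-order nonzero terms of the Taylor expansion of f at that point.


Singular points: {(-3, 3)}; classification: cusp.

Compute partial derivatives:
  f_x = 3*x**2 - 2*x*y + 24*x - 6*y + 45.
  f_y = -x**2 - 6*x + 3*y**2 - 16*y + 12.
Scan x_0 ∈ {−4, ..., 4}. For each x_0, f_y(x_0, y) is a polynomial in y; find its integer roots y ∈ {−4, ..., 4}, then test f_x and f at those candidates.
  x = -4: f_y(-4, y) = 3*y**2 - 16*y + 20; vanishes at y ∈ {2}. (-4, 2): f_x = 1 ≠ 0.
  x = -3: f_y(-3, y) = 3*y**2 - 16*y + 21; vanishes at y ∈ {3}. (-3, 3): f_x = 0, f = 0 — SINGULAR.
  x = -2: f_y(-2, y) = 3*y**2 - 16*y + 20; vanishes at y ∈ {2}. (-2, 2): f_x = 5 ≠ 0.
  x = -1: f_y(-1, y) = 3*y**2 - 16*y + 17; no integer root y with |y| ≤ 4.
  x = 0: f_y(0, y) = 3*y**2 - 16*y + 12; no integer root y with |y| ≤ 4.
  x = 1: f_y(1, y) = 3*y**2 - 16*y + 5; no integer root y with |y| ≤ 4.
  x = 2: f_y(2, y) = 3*y**2 - 16*y - 4; no integer root y with |y| ≤ 4.
  x = 3: f_y(3, y) = 3*y**2 - 16*y - 15; no integer root y with |y| ≤ 4.
  x = 4: f_y(4, y) = 3*y**2 - 16*y - 28; no integer root y with |y| ≤ 4.
Only singular point on the grid: (-3, 3).
Classify: substitute x = -3 + u, y = 3 + v and expand: f = u**3 - u**2*v + v**3 + v**2.
No constant or linear terms (consistent with a singular point). Quadratic part: v**2. Cubic part: u**3 - u**2*v + v**3.
The quadratic part v**2 is a perfect square, so there is a single (double) tangent line v = 0, i.e. y = 3. Restricting the cubic part to that line (v = 0) leaves u**3 ≠ 0, so f is not divisible by v and the branch is v² ≈ -u**3 to lowest order — this is a cusp.
Classification: cusp.


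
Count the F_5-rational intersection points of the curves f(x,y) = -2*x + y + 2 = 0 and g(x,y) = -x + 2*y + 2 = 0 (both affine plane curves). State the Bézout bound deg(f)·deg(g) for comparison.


Common zeros: {(4, 1)}; count = 1; Bézout bound = 1.

deg(f) = 1, deg(g) = 1, so Bézout bound = 1.
Scan x ∈ F_5. For each x, list the y ∈ F_5 with f(x, y) ≡ 0 and those with g(x, y) ≡ 0 (mod 5); the common zeros in that column are the intersection.
  x = 0: f ≡ 0 at y ∈ {3}; g ≡ 0 at y ∈ {4}; common: ∅.
  x = 1: f ≡ 0 at y ∈ {0}; g ≡ 0 at y ∈ {2}; common: ∅.
  x = 2: f ≡ 0 at y ∈ {2}; g ≡ 0 at y ∈ {0}; common: ∅.
  x = 3: f ≡ 0 at y ∈ {4}; g ≡ 0 at y ∈ {3}; common: ∅.
  x = 4: f ≡ 0 at y ∈ {1}; g ≡ 0 at y ∈ {1}; common: {1}.
Collecting: common zeros = {(4, 1)}, so the count is 1.
Comparison with the Bézout bound: 1 ≤ 1 = deg(f)·deg(g), as expected for curves with no common component (the bound is attained).


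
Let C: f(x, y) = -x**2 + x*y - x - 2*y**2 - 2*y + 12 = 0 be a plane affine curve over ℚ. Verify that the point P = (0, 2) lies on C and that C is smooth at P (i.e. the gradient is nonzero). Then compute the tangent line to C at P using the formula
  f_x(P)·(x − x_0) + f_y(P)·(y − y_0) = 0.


Tangent line at P: x - 10*y + 20 = 0.

Step 1: f(0, 2) = 0, so P lies on C.
Step 2: partial derivatives
  f_x(x, y) = -2*x + y - 1, f_y(x, y) = x - 4*y - 2.
  f_x(P) = 1, f_y(P) = -10 (gradient nonzero, so P is smooth).
Step 3: tangent line at P: 1·(x − 0) + -10·(y − 2) = 0.
Expanding: x - 10*y + 20 = 0.


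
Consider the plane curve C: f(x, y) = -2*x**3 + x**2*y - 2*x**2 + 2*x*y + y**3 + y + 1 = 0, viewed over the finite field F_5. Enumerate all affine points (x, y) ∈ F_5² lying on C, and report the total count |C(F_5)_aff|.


Affine F_5-points: {(4, 4)}; count = 1.

For each of the 25 pairs (x, y) ∈ F_5², evaluate f(x, y) mod 5. Record the zeros.
  x = 0: [0↦1, 1↦3, 2↦1, 3↦1, 4↦4]  zeros at y ∈ ∅
  x = 1: [0↦2, 1↦2, 2↦3, 3↦1, 4↦2]  zeros at y ∈ ∅
  x = 2: [0↦2, 1↦2, 2↦3, 3↦1, 4↦2]  zeros at y ∈ ∅
  x = 3: [0↦4, 1↦1, 2↦4, 3↦4, 4↦2]  zeros at y ∈ ∅
  x = 4: [0↦1, 1↦2, 2↦4, 3↦3, 4↦0]  zeros at y ∈ {4}
Collecting zeros: affine points = {(4, 4)}.
Total count |C(F_5)_aff| = 1.


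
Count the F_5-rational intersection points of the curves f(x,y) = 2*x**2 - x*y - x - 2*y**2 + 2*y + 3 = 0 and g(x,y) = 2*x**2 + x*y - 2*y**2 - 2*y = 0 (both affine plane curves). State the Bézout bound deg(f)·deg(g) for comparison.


Common zeros: ∅; count = 0; Bézout bound = 4.

deg(f) = 2, deg(g) = 2, so Bézout bound = 4.
Scan x ∈ F_5. For each x, list the y ∈ F_5 with f(x, y) ≡ 0 and those with g(x, y) ≡ 0 (mod 5); the common zeros in that column are the intersection.
  x = 0: f ≡ 0 at y ∈ ∅; g ≡ 0 at y ∈ {0, 4}; common: ∅.
  x = 1: f ≡ 0 at y ∈ ∅; g ≡ 0 at y ∈ ∅; common: ∅.
  x = 2: f ≡ 0 at y ∈ ∅; g ≡ 0 at y ∈ {2, 3}; common: ∅.
  x = 3: f ≡ 0 at y ∈ {1}; g ≡ 0 at y ∈ {4}; common: ∅.
  x = 4: f ≡ 0 at y ∈ ∅; g ≡ 0 at y ∈ {3}; common: ∅.
Collecting: common zeros = ∅, so the count is 0.
Comparison with the Bézout bound: 0 ≤ 4 = deg(f)·deg(g), as expected for curves with no common component (the affine F_5-count falls short of the bound because intersections may lie at infinity, over extension fields, or carry multiplicity).


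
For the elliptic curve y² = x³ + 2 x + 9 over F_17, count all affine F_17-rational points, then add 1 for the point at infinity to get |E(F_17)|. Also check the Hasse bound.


Affine points = {(0, 3), (0, 14), (2, 2), (2, 15), (3, 5), (3, 12), (4, 8), (4, 9), (5, 5), (5, 12), (6, 4), (6, 13), (7, 3), (7, 14), (9, 5), (9, 12), (10, 3), (10, 14), (11, 6), (11, 11)}; affine count = 20; |E(F_17)| = 21.

Discriminant check: Δ ∝ 4a³ + 27b² = 4·2³ + 27·9² = 4·8 + 27·81 ≡ 9 (mod 17). Nonzero ⇒ E is nonsingular.
For each x ∈ F_17, compute rhs = x³ + 2·x + 9 mod 17, then count y ∈ F_17 with y² ≡ rhs.
  x = 0: rhs = 9, matching y values: 3, 14 (2 points).
  x = 1: rhs = 12, matching y values: none (0 points).
  x = 2: rhs = 4, matching y values: 2, 15 (2 points).
  x = 3: rhs = 8, matching y values: 5, 12 (2 points).
  x = 4: rhs = 13, matching y values: 8, 9 (2 points).
  x = 5: rhs = 8, matching y values: 5, 12 (2 points).
  x = 6: rhs = 16, matching y values: 4, 13 (2 points).
  x = 7: rhs = 9, matching y values: 3, 14 (2 points).
  x = 8: rhs = 10, matching y values: none (0 points).
  x = 9: rhs = 8, matching y values: 5, 12 (2 points).
  x = 10: rhs = 9, matching y values: 3, 14 (2 points).
  x = 11: rhs = 2, matching y values: 6, 11 (2 points).
  x = 12: rhs = 10, matching y values: none (0 points).
  x = 13: rhs = 5, matching y values: none (0 points).
  x = 14: rhs = 10, matching y values: none (0 points).
  x = 15: rhs = 14, matching y values: none (0 points).
  x = 16: rhs = 6, matching y values: none (0 points).
Total affine count: 20.
Full point count |E(F_17)| = 20 + 1 = 21.
Hasse bound: |21 − (17+1)| = |3| = 3 ≤ 2√17 ≈ 8.2462 ✓.


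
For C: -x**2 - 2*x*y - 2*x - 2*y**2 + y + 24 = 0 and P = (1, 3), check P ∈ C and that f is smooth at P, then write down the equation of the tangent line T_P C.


Tangent line at P: -10*x - 13*y + 49 = 0.

Step 1: f(1, 3) = 0, so P lies on C.
Step 2: partial derivatives
  f_x(x, y) = -2*x - 2*y - 2, f_y(x, y) = -2*x - 4*y + 1.
  f_x(P) = -10, f_y(P) = -13 (gradient nonzero, so P is smooth).
Step 3: tangent line at P: -10·(x − 1) + -13·(y − 3) = 0.
Expanding: -10*x - 13*y + 49 = 0.


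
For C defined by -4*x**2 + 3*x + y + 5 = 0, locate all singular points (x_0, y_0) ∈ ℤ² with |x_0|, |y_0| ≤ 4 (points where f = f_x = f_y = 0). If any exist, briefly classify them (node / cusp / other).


No singular points in the scanned grid; C is smooth there.

Compute partial derivatives:
  f_x = 3 - 8*x.
  f_y = 1.
f_y = 1 is a nonzero constant, so f_y never vanishes: no point (x, y) can satisfy f = f_x = f_y = 0. In particular no (x, y) ∈ {−4, ..., 4}² is singular; the curve is smooth.


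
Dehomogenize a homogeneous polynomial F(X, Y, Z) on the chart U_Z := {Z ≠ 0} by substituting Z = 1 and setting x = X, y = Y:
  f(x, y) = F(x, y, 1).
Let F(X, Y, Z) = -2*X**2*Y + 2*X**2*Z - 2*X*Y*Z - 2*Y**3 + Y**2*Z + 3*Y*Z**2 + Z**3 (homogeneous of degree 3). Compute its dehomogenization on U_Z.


f(x, y) = -2*x**2*y + 2*x**2 - 2*x*y - 2*y**3 + y**2 + 3*y + 1

On U_Z we set Z = 1. Each monomial c·X^i·Y^j·Z^k in F becomes c·x^i·y^j·1^k = c·x^i·y^j.
Substituting Z = 1: F(X, Y, 1) = -2*x**2*y + 2*x**2 - 2*x*y - 2*y**3 + y**2 + 3*y + 1.
Note: deg(f) ≤ deg(F) = 3; strict inequality happens when F is divisible by Z (lost terms).


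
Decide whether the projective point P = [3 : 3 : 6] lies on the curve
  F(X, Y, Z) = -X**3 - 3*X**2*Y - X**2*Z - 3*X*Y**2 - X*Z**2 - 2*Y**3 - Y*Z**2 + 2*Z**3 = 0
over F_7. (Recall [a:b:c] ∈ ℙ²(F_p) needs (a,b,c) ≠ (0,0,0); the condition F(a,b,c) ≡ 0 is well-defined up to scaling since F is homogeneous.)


F(3,3,6) ≡ 3 (mod 7); P is NOT on the curve.

Evaluate F(3, 3, 6) term-by-term (mod 7).
  -X**3 ↦ -1·27·1·1 = -27
  -3*X**2*Y ↦ -3·9·3·1 = -81
  -X**2*Z ↦ -1·9·1·6 = -54
  -3*X*Y**2 ↦ -3·3·9·1 = -81
  -X*Z**2 ↦ -1·3·1·36 = -108
  -2*Y**3 ↦ -2·1·27·1 = -54
  -Y*Z**2 ↦ -1·1·3·36 = -108
  2*Z**3 ↦ 2·1·1·216 = 432
Sum: F(3, 3, 6) = (-27) + (-81) + (-54) + (-81) + (-108) + (-54) + (-108) + (432) = -81.
Reducing mod 7: -81 ≡ 3 (mod 7).
Since F(a, b, c) ≡ 3 ≠ 0 (mod 7), P does NOT lie on the curve.


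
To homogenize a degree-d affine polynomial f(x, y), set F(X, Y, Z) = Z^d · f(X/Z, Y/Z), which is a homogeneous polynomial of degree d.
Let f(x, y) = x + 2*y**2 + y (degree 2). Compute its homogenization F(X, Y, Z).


F(X, Y, Z) = X*Z + 2*Y**2 + Y*Z

deg(f) = 2.
Substitute x = X/Z, y = Y/Z into f, then multiply by Z^2.
  monomial 1·x^1·y^0 ↦ 1·X^1·Y^0·Z^1.
  monomial 2·x^0·y^2 ↦ 2·X^0·Y^2·Z^0.
  monomial 1·x^0·y^1 ↦ 1·X^0·Y^1·Z^1.
Collecting: F(X, Y, Z) = X*Z + 2*Y**2 + Y*Z.


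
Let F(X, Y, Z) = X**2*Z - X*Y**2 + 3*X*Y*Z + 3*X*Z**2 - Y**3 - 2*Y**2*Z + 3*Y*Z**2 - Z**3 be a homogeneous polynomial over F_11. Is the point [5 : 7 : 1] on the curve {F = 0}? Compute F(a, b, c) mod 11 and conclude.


F(5,7,1) ≡ 7 (mod 11); P is NOT on the curve.

Evaluate F(5, 7, 1) term-by-term (mod 11).
  X**2*Z ↦ 1·25·1·1 = 25
  -X*Y**2 ↦ -1·5·49·1 = -245
  3*X*Y*Z ↦ 3·5·7·1 = 105
  3*X*Z**2 ↦ 3·5·1·1 = 15
  -Y**3 ↦ -1·1·343·1 = -343
  -2*Y**2*Z ↦ -2·1·49·1 = -98
  3*Y*Z**2 ↦ 3·1·7·1 = 21
  -Z**3 ↦ -1·1·1·1 = -1
Sum: F(5, 7, 1) = (25) + (-245) + (105) + (15) + (-343) + (-98) + (21) + (-1) = -521.
Reducing mod 11: -521 ≡ 7 (mod 11).
Since F(a, b, c) ≡ 7 ≠ 0 (mod 11), P does NOT lie on the curve.


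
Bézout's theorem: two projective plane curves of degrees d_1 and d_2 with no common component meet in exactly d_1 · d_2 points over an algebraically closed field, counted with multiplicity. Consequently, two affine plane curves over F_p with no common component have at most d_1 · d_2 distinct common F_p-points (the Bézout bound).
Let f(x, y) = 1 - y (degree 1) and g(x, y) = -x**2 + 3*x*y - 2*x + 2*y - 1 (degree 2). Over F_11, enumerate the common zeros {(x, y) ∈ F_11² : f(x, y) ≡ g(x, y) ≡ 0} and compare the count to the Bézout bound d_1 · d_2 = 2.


Common zeros: {(4, 1), (8, 1)}; count = 2; Bézout bound = 2.

deg(f) = 1, deg(g) = 2, so Bézout bound = 2.
Scan x ∈ F_11. For each x, list the y ∈ F_11 with f(x, y) ≡ 0 and those with g(x, y) ≡ 0 (mod 11); the common zeros in that column are the intersection.
  x = 0: f ≡ 0 at y ∈ {1}; g ≡ 0 at y ∈ {6}; common: ∅.
  x = 1: f ≡ 0 at y ∈ {1}; g ≡ 0 at y ∈ {3}; common: ∅.
  x = 2: f ≡ 0 at y ∈ {1}; g ≡ 0 at y ∈ {8}; common: ∅.
  x = 3: f ≡ 0 at y ∈ {1}; g ≡ 0 at y ∈ ∅; common: ∅.
  x = 4: f ≡ 0 at y ∈ {1}; g ≡ 0 at y ∈ {1}; common: {1}.
  x = 5: f ≡ 0 at y ∈ {1}; g ≡ 0 at y ∈ {6}; common: ∅.
  x = 6: f ≡ 0 at y ∈ {1}; g ≡ 0 at y ∈ {3}; common: ∅.
  x = 7: f ≡ 0 at y ∈ {1}; g ≡ 0 at y ∈ {9}; common: ∅.
  x = 8: f ≡ 0 at y ∈ {1}; g ≡ 0 at y ∈ {1}; common: {1}.
  x = 9: f ≡ 0 at y ∈ {1}; g ≡ 0 at y ∈ {8}; common: ∅.
  x = 10: f ≡ 0 at y ∈ {1}; g ≡ 0 at y ∈ {0}; common: ∅.
Collecting: common zeros = {(4, 1), (8, 1)}, so the count is 2.
Comparison with the Bézout bound: 2 ≤ 2 = deg(f)·deg(g), as expected for curves with no common component (the bound is attained).


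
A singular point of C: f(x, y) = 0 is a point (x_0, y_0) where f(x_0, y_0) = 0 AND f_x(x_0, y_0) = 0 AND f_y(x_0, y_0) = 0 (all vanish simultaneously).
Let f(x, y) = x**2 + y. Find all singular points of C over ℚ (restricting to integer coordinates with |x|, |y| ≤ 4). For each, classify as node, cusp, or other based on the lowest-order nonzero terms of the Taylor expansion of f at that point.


No singular points in the scanned grid; C is smooth there.

Compute partial derivatives:
  f_x = 2*x.
  f_y = 1.
f_y = 1 is a nonzero constant, so f_y never vanishes: no point (x, y) can satisfy f = f_x = f_y = 0. In particular no (x, y) ∈ {−4, ..., 4}² is singular; the curve is smooth.


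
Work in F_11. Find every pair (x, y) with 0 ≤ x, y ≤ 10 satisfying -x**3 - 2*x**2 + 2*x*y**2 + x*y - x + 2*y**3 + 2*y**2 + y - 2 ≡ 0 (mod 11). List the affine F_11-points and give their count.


Affine F_11-points: {(3, 3), (3, 7), (3, 8), (4, 9), (4, 10), (6, 6), (7, 9), (8, 3), (8, 4), (8, 6), (9, 0), (9, 3), (9, 9), (10, 1)}; count = 14.

For each of the 121 pairs (x, y) ∈ F_11², evaluate f(x, y) mod 11. Record the zeros.
  x = 0: [0↦9, 1↦3, 2↦2, 3↦7, 4↦8, 5↦6, 6↦2, 7↦8, 8↦3, 9↦10, 10↦8]  zeros at y ∈ ∅
  x = 1: [0↦5, 1↦2, 2↦8, 3↦2, 4↦7, 5↦2, 6↦10, 7↦10, 8↦3, 9↦1, 10↦5]  zeros at y ∈ ∅
  x = 2: [0↦2, 1↦2, 2↦4, 3↦9, 4↦7, 5↦10, 6↦8, 7↦2, 8↦4, 9↦4, 10↦3]  zeros at y ∈ ∅
  x = 3: [0↦5, 1↦8, 2↦6, 3↦0, 4↦2, 5↦2, 6↦1, 7↦0, 8↦0, 9↦2, 10↦7]  zeros at y ∈ {3, 7, 8}
  x = 4: [0↦8, 1↦3, 2↦8, 3↦2, 4↦8, 5↦5, 6↦5, 7↦9, 8↦7, 9↦0, 10↦0]  zeros at y ∈ {9, 10}
  x = 5: [0↦5, 1↦3, 2↦4, 3↦9, 4↦8, 5↦2, 6↦3, 7↦1, 8↦8, 9↦3, 10↦9]  zeros at y ∈ ∅
  x = 6: [0↦1, 1↦2, 2↦10, 3↦4, 4↦7, 5↦9, 6↦0, 7↦3, 8↦8, 9↦5, 10↦6]  zeros at y ∈ {6}
  x = 7: [0↦1, 1↦5, 2↦9, 3↦3, 4↦10, 5↦9, 6↦1, 7↦9, 8↦1, 9↦0, 10↦7]  zeros at y ∈ {9}
  x = 8: [0↦10, 1↦6, 2↦6, 3↦0, 4↦0, 5↦7, 6↦0, 7↦2, 8↦3, 9↦4, 10↦6]  zeros at y ∈ {3, 4, 6}
  x = 9: [0↦0, 1↦10, 2↦6, 3↦0, 4↦4, 5↦8, 6↦2, 7↦9, 8↦8, 9↦0, 10↦8]  zeros at y ∈ {0, 3, 9}
  x = 10: [0↦9, 1↦0, 2↦3, 3↦8, 4↦5, 5↦6, 6↦1, 7↦2, 8↦10, 9↦4, 10↦7]  zeros at y ∈ {1}
Collecting zeros: affine points = {(3, 3), (3, 7), (3, 8), (4, 9), (4, 10), (6, 6), (7, 9), (8, 3), (8, 4), (8, 6), (9, 0), (9, 3), (9, 9), (10, 1)}.
Total count |C(F_11)_aff| = 14.


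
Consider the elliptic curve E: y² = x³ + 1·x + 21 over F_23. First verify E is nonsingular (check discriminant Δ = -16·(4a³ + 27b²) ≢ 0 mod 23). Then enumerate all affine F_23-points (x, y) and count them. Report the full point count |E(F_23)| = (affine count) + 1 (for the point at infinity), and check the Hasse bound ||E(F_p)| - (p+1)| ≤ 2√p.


Affine points = {(1, 0), (2, 10), (2, 13), (5, 6), (5, 17), (6, 6), (6, 17), (7, 7), (7, 16), (8, 9), (8, 14), (9, 0), (11, 11), (11, 12), (12, 6), (12, 17), (13, 0), (16, 4), (16, 19), (17, 11), (17, 12), (18, 11), (18, 12)}; affine count = 23; |E(F_23)| = 24.

Discriminant check: Δ ∝ 4a³ + 27b² = 4·1³ + 27·21² = 4·1 + 27·441 ≡ 20 (mod 23). Nonzero ⇒ E is nonsingular.
For each x ∈ F_23, compute rhs = x³ + 1·x + 21 mod 23, then count y ∈ F_23 with y² ≡ rhs.
  x = 0: rhs = 21, matching y values: none (0 points).
  x = 1: rhs = 0, matching y values: 0 (1 points).
  x = 2: rhs = 8, matching y values: 10, 13 (2 points).
  x = 3: rhs = 5, matching y values: none (0 points).
  x = 4: rhs = 20, matching y values: none (0 points).
  x = 5: rhs = 13, matching y values: 6, 17 (2 points).
  x = 6: rhs = 13, matching y values: 6, 17 (2 points).
  x = 7: rhs = 3, matching y values: 7, 16 (2 points).
  x = 8: rhs = 12, matching y values: 9, 14 (2 points).
  x = 9: rhs = 0, matching y values: 0 (1 points).
  x = 10: rhs = 19, matching y values: none (0 points).
  x = 11: rhs = 6, matching y values: 11, 12 (2 points).
  x = 12: rhs = 13, matching y values: 6, 17 (2 points).
  x = 13: rhs = 0, matching y values: 0 (1 points).
  x = 14: rhs = 19, matching y values: none (0 points).
  x = 15: rhs = 7, matching y values: none (0 points).
  x = 16: rhs = 16, matching y values: 4, 19 (2 points).
  x = 17: rhs = 6, matching y values: 11, 12 (2 points).
  x = 18: rhs = 6, matching y values: 11, 12 (2 points).
  x = 19: rhs = 22, matching y values: none (0 points).
  x = 20: rhs = 14, matching y values: none (0 points).
  x = 21: rhs = 11, matching y values: none (0 points).
  x = 22: rhs = 19, matching y values: none (0 points).
Total affine count: 23.
Full point count |E(F_23)| = 23 + 1 = 24.
Hasse bound: |24 − (23+1)| = |0| = 0 ≤ 2√23 ≈ 9.5917 ✓.
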